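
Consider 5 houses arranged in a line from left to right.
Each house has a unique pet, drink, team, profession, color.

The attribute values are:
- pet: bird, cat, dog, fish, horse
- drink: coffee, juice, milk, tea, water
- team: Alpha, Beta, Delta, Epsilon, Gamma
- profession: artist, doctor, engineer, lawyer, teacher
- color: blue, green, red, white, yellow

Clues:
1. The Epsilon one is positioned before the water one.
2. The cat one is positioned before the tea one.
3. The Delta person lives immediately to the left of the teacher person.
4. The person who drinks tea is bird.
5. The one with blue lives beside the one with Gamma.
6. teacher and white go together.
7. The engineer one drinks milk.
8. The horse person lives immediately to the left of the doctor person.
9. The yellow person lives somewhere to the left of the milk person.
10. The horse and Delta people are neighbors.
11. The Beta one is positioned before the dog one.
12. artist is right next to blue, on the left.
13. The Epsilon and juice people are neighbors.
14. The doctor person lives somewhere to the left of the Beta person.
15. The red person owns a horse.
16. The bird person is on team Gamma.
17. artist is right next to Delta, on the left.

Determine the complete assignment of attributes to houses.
Solution:

House | Pet | Drink | Team | Profession | Color
-----------------------------------------------
  1   | horse | coffee | Epsilon | artist | red
  2   | cat | juice | Delta | doctor | blue
  3   | bird | tea | Gamma | teacher | white
  4   | fish | water | Beta | lawyer | yellow
  5   | dog | milk | Alpha | engineer | green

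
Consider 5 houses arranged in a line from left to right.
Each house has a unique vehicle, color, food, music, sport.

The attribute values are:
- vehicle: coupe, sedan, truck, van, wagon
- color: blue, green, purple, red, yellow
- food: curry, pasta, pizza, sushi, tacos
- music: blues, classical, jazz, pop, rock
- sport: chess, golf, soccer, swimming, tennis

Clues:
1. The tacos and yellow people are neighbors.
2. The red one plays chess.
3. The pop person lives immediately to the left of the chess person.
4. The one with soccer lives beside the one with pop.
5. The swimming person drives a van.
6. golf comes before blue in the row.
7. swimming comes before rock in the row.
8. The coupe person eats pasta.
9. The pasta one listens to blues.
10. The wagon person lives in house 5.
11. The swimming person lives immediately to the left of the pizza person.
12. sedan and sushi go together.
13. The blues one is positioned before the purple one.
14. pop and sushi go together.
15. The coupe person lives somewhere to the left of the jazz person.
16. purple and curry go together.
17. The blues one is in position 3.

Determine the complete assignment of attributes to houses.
Solution:

House | Vehicle | Color | Food | Music | Sport
----------------------------------------------
  1   | truck | green | tacos | classical | soccer
  2   | sedan | yellow | sushi | pop | golf
  3   | coupe | red | pasta | blues | chess
  4   | van | purple | curry | jazz | swimming
  5   | wagon | blue | pizza | rock | tennis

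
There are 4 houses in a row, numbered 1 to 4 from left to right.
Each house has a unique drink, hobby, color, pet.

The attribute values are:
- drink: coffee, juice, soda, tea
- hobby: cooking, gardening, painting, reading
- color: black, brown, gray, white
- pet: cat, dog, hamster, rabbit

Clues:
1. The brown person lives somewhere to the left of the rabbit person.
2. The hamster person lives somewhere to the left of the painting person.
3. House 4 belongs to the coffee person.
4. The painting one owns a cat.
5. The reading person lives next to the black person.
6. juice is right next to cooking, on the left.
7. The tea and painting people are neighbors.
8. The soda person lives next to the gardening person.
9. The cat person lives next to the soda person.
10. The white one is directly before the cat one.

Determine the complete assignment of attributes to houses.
Solution:

House | Drink | Hobby | Color | Pet
-----------------------------------
  1   | tea | reading | white | hamster
  2   | juice | painting | black | cat
  3   | soda | cooking | brown | dog
  4   | coffee | gardening | gray | rabbit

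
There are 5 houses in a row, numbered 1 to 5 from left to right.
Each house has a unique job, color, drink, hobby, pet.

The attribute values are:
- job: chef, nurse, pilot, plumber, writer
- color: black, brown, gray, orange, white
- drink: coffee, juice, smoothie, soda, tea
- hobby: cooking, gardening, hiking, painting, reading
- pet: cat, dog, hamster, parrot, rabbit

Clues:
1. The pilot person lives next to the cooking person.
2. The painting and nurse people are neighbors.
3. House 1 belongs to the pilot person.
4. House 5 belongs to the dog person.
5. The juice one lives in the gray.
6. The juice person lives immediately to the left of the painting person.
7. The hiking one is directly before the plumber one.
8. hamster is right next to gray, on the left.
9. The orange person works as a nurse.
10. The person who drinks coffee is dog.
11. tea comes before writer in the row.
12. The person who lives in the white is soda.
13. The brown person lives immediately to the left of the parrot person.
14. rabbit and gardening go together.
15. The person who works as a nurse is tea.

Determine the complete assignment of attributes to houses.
Solution:

House | Job | Color | Drink | Hobby | Pet
-----------------------------------------
  1   | pilot | brown | smoothie | hiking | hamster
  2   | plumber | gray | juice | cooking | parrot
  3   | chef | white | soda | painting | cat
  4   | nurse | orange | tea | gardening | rabbit
  5   | writer | black | coffee | reading | dog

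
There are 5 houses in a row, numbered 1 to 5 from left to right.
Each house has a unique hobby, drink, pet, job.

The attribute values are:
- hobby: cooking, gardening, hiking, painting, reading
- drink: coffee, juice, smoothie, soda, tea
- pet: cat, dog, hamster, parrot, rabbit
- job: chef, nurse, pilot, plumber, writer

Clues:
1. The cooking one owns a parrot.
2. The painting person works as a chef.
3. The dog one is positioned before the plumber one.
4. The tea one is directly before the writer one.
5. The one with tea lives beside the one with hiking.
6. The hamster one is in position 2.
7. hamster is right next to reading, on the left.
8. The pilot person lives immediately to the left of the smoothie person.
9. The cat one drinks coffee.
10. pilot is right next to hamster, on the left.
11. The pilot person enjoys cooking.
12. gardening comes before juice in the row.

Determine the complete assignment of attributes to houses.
Solution:

House | Hobby | Drink | Pet | Job
---------------------------------
  1   | cooking | tea | parrot | pilot
  2   | hiking | smoothie | hamster | writer
  3   | reading | soda | dog | nurse
  4   | gardening | coffee | cat | plumber
  5   | painting | juice | rabbit | chef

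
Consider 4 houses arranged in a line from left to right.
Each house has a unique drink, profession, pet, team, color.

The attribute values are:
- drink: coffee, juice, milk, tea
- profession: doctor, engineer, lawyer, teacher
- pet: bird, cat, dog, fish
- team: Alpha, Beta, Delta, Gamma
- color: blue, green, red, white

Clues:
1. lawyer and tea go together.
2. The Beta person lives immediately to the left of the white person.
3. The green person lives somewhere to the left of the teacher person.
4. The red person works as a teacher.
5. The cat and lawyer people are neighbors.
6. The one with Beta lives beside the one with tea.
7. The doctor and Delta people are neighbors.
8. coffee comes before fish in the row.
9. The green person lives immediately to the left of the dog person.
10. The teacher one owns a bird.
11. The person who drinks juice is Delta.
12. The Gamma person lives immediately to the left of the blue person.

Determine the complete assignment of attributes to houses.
Solution:

House | Drink | Profession | Pet | Team | Color
-----------------------------------------------
  1   | coffee | engineer | cat | Beta | green
  2   | tea | lawyer | dog | Gamma | white
  3   | milk | doctor | fish | Alpha | blue
  4   | juice | teacher | bird | Delta | red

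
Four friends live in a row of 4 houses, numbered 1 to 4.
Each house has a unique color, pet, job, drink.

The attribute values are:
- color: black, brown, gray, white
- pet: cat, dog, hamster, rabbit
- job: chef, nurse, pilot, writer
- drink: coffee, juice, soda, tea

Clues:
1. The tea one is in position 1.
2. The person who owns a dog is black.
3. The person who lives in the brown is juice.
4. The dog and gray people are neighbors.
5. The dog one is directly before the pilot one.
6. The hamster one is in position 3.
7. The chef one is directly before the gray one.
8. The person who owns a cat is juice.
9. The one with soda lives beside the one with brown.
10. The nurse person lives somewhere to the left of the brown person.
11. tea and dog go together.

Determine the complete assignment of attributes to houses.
Solution:

House | Color | Pet | Job | Drink
---------------------------------
  1   | black | dog | chef | tea
  2   | gray | rabbit | pilot | coffee
  3   | white | hamster | nurse | soda
  4   | brown | cat | writer | juice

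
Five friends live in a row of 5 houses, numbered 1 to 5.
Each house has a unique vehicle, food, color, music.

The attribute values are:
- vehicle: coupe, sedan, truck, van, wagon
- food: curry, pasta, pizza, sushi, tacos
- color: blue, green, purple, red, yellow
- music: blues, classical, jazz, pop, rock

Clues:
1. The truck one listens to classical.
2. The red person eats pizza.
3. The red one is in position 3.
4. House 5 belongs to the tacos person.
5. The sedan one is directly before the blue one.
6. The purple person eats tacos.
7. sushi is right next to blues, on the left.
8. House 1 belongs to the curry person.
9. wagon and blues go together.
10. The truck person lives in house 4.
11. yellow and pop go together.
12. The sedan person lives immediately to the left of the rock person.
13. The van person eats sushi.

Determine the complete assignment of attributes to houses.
Solution:

House | Vehicle | Food | Color | Music
--------------------------------------
  1   | sedan | curry | yellow | pop
  2   | van | sushi | blue | rock
  3   | wagon | pizza | red | blues
  4   | truck | pasta | green | classical
  5   | coupe | tacos | purple | jazz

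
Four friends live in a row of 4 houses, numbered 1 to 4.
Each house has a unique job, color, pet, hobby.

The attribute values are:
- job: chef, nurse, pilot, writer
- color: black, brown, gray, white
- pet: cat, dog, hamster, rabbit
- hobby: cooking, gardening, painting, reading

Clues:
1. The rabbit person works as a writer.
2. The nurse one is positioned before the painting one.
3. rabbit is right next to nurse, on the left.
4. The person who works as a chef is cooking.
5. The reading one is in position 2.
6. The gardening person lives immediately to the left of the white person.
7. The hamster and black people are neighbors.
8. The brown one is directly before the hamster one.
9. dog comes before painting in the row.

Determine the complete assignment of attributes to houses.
Solution:

House | Job | Color | Pet | Hobby
---------------------------------
  1   | writer | brown | rabbit | gardening
  2   | nurse | white | hamster | reading
  3   | chef | black | dog | cooking
  4   | pilot | gray | cat | painting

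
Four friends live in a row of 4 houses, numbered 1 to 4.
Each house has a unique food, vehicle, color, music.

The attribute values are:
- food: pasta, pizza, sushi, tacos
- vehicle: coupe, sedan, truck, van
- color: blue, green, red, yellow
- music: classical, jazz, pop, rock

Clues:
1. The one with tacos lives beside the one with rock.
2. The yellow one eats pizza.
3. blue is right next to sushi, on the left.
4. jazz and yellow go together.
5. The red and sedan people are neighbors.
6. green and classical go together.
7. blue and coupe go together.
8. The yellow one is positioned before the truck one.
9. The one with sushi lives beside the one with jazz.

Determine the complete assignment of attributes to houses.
Solution:

House | Food | Vehicle | Color | Music
--------------------------------------
  1   | tacos | coupe | blue | pop
  2   | sushi | van | red | rock
  3   | pizza | sedan | yellow | jazz
  4   | pasta | truck | green | classical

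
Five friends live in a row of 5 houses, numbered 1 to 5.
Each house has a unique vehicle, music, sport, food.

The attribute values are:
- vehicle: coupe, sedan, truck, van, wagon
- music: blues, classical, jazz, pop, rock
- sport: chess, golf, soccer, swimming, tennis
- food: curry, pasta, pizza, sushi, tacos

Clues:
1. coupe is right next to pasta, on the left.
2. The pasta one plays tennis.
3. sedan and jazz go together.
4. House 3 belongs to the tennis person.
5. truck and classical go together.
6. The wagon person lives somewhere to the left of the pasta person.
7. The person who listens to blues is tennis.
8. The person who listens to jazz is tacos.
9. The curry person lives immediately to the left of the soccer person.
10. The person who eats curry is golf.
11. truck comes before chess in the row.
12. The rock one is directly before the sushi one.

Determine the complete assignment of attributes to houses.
Solution:

House | Vehicle | Music | Sport | Food
--------------------------------------
  1   | wagon | rock | golf | curry
  2   | coupe | pop | soccer | sushi
  3   | van | blues | tennis | pasta
  4   | truck | classical | swimming | pizza
  5   | sedan | jazz | chess | tacos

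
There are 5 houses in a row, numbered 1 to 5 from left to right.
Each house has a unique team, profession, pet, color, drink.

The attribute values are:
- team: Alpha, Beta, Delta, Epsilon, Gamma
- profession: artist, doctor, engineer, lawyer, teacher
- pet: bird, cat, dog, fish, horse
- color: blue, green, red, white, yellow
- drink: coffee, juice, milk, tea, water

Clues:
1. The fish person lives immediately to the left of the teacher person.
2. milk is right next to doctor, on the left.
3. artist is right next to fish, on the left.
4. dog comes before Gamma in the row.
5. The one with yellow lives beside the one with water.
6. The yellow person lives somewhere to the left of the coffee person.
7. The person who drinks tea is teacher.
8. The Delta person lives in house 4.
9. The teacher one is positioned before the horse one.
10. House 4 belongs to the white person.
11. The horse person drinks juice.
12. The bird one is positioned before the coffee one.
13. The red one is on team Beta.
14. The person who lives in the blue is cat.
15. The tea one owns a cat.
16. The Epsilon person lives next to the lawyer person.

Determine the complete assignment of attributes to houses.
Solution:

House | Team | Profession | Pet | Color | Drink
-----------------------------------------------
  1   | Alpha | artist | bird | yellow | milk
  2   | Beta | doctor | fish | red | water
  3   | Epsilon | teacher | cat | blue | tea
  4   | Delta | lawyer | dog | white | coffee
  5   | Gamma | engineer | horse | green | juice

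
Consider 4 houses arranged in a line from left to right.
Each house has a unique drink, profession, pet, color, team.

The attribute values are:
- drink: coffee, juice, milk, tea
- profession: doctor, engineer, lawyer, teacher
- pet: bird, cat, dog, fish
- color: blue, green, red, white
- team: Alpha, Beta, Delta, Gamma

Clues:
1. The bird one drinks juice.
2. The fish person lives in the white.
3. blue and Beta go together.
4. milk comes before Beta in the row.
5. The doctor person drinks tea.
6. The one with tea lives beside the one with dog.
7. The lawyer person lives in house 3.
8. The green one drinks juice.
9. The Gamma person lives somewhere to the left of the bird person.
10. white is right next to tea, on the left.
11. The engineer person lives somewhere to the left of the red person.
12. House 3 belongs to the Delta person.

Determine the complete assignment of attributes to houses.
Solution:

House | Drink | Profession | Pet | Color | Team
-----------------------------------------------
  1   | milk | engineer | fish | white | Gamma
  2   | tea | doctor | cat | blue | Beta
  3   | coffee | lawyer | dog | red | Delta
  4   | juice | teacher | bird | green | Alpha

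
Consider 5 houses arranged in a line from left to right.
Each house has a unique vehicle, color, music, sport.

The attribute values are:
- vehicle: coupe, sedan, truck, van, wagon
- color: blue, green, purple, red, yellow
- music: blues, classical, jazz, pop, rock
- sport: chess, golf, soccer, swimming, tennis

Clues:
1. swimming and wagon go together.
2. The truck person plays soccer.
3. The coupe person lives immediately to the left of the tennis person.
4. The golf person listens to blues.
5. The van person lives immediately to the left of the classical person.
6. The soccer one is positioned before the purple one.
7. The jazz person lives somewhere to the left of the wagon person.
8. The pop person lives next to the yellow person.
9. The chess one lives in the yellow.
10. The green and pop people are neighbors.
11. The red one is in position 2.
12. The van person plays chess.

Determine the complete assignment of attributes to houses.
Solution:

House | Vehicle | Color | Music | Sport
---------------------------------------
  1   | coupe | green | blues | golf
  2   | sedan | red | pop | tennis
  3   | van | yellow | jazz | chess
  4   | truck | blue | classical | soccer
  5   | wagon | purple | rock | swimming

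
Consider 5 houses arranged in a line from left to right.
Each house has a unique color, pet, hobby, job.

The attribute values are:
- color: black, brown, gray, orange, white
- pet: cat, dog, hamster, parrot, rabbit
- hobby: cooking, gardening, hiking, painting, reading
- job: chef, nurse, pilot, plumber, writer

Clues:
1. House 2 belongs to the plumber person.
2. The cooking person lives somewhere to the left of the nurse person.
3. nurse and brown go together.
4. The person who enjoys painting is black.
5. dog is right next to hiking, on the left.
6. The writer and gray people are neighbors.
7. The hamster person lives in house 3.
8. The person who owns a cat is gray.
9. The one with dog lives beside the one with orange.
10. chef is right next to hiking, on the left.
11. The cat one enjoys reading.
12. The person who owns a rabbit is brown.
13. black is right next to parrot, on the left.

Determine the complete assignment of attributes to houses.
Solution:

House | Color | Pet | Hobby | Job
---------------------------------
  1   | black | dog | painting | chef
  2   | orange | parrot | hiking | plumber
  3   | white | hamster | cooking | writer
  4   | gray | cat | reading | pilot
  5   | brown | rabbit | gardening | nurse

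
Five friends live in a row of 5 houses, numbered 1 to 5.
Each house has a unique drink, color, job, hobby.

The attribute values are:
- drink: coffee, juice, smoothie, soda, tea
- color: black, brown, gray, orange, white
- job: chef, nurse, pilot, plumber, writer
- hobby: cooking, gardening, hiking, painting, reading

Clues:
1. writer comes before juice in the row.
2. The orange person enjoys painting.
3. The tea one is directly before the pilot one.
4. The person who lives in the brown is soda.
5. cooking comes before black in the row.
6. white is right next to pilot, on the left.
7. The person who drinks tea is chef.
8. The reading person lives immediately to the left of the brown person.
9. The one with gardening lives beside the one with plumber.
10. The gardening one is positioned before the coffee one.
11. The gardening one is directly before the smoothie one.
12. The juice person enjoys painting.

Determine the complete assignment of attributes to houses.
Solution:

House | Drink | Color | Job | Hobby
-----------------------------------
  1   | tea | white | chef | reading
  2   | soda | brown | pilot | gardening
  3   | smoothie | gray | plumber | cooking
  4   | coffee | black | writer | hiking
  5   | juice | orange | nurse | painting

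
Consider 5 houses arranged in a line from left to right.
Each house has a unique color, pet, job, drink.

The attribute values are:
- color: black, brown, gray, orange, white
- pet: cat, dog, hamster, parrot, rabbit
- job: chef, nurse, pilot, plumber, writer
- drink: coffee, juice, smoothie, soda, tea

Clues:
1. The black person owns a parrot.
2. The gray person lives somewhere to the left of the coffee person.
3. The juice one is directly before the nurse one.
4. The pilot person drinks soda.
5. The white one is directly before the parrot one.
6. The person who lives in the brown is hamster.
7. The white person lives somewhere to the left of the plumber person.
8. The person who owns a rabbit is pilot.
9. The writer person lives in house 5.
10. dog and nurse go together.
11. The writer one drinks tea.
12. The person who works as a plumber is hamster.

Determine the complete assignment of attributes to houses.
Solution:

House | Color | Pet | Job | Drink
---------------------------------
  1   | white | rabbit | pilot | soda
  2   | black | parrot | chef | juice
  3   | gray | dog | nurse | smoothie
  4   | brown | hamster | plumber | coffee
  5   | orange | cat | writer | tea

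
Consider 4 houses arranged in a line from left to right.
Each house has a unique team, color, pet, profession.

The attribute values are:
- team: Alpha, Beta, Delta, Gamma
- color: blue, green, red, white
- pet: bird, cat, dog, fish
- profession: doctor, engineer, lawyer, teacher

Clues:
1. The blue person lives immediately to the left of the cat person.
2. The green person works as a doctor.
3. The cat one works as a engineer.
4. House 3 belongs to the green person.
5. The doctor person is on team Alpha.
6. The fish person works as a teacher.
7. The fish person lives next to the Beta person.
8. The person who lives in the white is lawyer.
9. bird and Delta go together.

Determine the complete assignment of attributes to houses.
Solution:

House | Team | Color | Pet | Profession
---------------------------------------
  1   | Gamma | blue | fish | teacher
  2   | Beta | red | cat | engineer
  3   | Alpha | green | dog | doctor
  4   | Delta | white | bird | lawyer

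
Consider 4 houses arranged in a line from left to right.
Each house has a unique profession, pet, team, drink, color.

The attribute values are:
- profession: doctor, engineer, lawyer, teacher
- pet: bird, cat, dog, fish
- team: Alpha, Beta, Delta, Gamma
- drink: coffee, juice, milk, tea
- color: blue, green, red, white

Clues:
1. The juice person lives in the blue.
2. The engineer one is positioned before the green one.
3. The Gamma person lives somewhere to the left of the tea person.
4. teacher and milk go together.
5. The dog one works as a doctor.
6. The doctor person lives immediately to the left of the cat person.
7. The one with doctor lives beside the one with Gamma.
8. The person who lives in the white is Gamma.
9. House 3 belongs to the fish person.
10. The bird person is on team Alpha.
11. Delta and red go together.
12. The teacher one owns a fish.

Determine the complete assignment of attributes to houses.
Solution:

House | Profession | Pet | Team | Drink | Color
-----------------------------------------------
  1   | doctor | dog | Beta | juice | blue
  2   | engineer | cat | Gamma | coffee | white
  3   | teacher | fish | Delta | milk | red
  4   | lawyer | bird | Alpha | tea | green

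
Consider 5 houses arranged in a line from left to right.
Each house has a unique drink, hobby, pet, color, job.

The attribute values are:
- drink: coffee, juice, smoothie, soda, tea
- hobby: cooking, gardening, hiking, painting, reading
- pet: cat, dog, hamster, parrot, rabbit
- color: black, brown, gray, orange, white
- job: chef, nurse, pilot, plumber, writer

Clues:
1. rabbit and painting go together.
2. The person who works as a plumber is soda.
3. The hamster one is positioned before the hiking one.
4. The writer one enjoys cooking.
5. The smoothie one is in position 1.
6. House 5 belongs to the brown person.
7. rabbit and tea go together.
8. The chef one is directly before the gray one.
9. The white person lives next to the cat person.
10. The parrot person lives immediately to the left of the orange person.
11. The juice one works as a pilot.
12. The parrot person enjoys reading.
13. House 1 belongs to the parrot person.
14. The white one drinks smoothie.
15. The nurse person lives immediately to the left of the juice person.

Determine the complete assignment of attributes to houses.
Solution:

House | Drink | Hobby | Pet | Color | Job
-----------------------------------------
  1   | smoothie | reading | parrot | white | nurse
  2   | juice | gardening | cat | orange | pilot
  3   | tea | painting | rabbit | black | chef
  4   | coffee | cooking | hamster | gray | writer
  5   | soda | hiking | dog | brown | plumber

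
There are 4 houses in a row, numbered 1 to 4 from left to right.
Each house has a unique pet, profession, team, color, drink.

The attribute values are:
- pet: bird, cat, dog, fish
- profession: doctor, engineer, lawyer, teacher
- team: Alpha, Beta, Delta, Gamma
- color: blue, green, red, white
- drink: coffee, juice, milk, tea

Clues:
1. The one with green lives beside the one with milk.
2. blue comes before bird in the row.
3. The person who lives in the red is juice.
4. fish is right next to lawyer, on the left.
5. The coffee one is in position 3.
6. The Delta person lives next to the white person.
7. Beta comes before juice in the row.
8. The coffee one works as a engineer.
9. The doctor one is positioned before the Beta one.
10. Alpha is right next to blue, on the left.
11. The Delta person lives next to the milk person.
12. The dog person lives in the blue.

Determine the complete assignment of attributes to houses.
Solution:

House | Pet | Profession | Team | Color | Drink
-----------------------------------------------
  1   | fish | doctor | Delta | green | tea
  2   | cat | lawyer | Alpha | white | milk
  3   | dog | engineer | Beta | blue | coffee
  4   | bird | teacher | Gamma | red | juice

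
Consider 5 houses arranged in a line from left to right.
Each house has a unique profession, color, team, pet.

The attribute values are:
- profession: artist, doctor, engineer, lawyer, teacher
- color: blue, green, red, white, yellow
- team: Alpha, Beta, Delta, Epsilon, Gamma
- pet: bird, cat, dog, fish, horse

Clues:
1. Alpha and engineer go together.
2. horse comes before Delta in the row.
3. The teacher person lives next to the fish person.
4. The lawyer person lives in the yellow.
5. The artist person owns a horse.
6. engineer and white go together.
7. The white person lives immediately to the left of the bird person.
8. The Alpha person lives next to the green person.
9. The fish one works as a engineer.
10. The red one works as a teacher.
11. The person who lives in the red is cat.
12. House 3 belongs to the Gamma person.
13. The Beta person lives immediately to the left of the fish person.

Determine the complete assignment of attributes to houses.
Solution:

House | Profession | Color | Team | Pet
---------------------------------------
  1   | teacher | red | Beta | cat
  2   | engineer | white | Alpha | fish
  3   | doctor | green | Gamma | bird
  4   | artist | blue | Epsilon | horse
  5   | lawyer | yellow | Delta | dog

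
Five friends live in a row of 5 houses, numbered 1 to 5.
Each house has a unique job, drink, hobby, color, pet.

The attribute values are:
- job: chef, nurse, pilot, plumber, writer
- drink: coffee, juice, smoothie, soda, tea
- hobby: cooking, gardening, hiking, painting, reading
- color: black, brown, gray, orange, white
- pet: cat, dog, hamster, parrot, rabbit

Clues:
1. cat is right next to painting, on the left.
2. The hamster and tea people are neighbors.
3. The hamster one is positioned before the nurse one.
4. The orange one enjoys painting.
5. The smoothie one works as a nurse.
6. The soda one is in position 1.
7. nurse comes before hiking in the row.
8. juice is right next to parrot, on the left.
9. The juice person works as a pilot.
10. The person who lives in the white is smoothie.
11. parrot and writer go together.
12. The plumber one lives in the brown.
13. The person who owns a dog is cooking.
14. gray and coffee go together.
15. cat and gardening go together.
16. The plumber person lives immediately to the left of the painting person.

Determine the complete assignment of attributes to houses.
Solution:

House | Job | Drink | Hobby | Color | Pet
-----------------------------------------
  1   | plumber | soda | gardening | brown | cat
  2   | pilot | juice | painting | orange | hamster
  3   | writer | tea | reading | black | parrot
  4   | nurse | smoothie | cooking | white | dog
  5   | chef | coffee | hiking | gray | rabbit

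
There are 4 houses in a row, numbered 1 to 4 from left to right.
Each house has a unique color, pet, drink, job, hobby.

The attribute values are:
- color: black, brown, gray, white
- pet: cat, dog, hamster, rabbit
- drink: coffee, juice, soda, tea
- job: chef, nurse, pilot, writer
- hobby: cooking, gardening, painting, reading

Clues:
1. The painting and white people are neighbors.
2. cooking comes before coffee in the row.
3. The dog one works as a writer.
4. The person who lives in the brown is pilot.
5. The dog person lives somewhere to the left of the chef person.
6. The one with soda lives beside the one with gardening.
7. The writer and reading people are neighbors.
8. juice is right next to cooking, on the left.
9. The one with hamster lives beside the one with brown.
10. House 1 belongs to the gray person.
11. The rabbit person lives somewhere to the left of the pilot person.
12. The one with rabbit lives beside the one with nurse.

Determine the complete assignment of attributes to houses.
Solution:

House | Color | Pet | Drink | Job | Hobby
-----------------------------------------
  1   | gray | dog | tea | writer | painting
  2   | white | rabbit | juice | chef | reading
  3   | black | hamster | soda | nurse | cooking
  4   | brown | cat | coffee | pilot | gardening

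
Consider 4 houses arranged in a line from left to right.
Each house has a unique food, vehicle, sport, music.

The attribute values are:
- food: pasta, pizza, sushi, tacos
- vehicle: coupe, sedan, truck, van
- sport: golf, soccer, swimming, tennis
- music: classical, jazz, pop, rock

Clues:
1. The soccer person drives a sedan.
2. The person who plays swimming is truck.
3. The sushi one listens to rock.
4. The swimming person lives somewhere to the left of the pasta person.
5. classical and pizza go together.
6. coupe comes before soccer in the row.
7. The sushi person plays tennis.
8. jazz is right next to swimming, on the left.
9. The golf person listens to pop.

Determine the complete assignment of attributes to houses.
Solution:

House | Food | Vehicle | Sport | Music
--------------------------------------
  1   | sushi | coupe | tennis | rock
  2   | tacos | sedan | soccer | jazz
  3   | pizza | truck | swimming | classical
  4   | pasta | van | golf | pop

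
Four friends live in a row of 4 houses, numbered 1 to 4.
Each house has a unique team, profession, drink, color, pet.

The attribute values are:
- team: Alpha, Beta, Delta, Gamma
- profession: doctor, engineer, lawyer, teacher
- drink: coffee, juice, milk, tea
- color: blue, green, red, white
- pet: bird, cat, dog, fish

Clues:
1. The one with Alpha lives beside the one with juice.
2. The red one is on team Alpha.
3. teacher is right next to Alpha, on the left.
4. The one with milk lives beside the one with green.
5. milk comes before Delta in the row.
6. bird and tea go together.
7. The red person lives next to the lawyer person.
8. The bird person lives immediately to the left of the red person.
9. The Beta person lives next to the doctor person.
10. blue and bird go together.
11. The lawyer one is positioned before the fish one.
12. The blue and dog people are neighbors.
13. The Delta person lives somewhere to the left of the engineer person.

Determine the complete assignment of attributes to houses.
Solution:

House | Team | Profession | Drink | Color | Pet
-----------------------------------------------
  1   | Beta | teacher | tea | blue | bird
  2   | Alpha | doctor | milk | red | dog
  3   | Delta | lawyer | juice | green | cat
  4   | Gamma | engineer | coffee | white | fish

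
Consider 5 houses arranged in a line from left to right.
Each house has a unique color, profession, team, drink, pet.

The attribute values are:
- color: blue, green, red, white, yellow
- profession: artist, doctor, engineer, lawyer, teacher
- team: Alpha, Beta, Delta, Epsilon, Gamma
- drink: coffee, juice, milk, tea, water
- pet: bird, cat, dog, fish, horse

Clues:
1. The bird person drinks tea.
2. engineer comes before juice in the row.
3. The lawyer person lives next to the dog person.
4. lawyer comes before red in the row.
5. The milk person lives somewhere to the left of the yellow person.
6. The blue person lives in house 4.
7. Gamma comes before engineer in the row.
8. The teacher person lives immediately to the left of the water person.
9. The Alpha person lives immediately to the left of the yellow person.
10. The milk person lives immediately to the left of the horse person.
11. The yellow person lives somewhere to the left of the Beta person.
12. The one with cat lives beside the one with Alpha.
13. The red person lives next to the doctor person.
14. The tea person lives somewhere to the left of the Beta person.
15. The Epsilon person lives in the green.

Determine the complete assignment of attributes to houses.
Solution:

House | Color | Profession | Team | Drink | Pet
-----------------------------------------------
  1   | green | lawyer | Epsilon | coffee | cat
  2   | red | teacher | Alpha | milk | dog
  3   | yellow | doctor | Gamma | water | horse
  4   | blue | engineer | Delta | tea | bird
  5   | white | artist | Beta | juice | fish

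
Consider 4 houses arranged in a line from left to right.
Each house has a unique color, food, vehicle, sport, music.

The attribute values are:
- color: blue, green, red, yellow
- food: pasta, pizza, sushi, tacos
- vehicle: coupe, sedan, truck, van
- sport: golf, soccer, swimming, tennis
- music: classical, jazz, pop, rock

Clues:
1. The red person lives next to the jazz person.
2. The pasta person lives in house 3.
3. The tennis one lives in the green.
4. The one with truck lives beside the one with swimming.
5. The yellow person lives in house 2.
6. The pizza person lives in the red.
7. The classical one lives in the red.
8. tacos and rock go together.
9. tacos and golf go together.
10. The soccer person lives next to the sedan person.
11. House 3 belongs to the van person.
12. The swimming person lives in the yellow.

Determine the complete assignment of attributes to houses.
Solution:

House | Color | Food | Vehicle | Sport | Music
----------------------------------------------
  1   | red | pizza | truck | soccer | classical
  2   | yellow | sushi | sedan | swimming | jazz
  3   | green | pasta | van | tennis | pop
  4   | blue | tacos | coupe | golf | rock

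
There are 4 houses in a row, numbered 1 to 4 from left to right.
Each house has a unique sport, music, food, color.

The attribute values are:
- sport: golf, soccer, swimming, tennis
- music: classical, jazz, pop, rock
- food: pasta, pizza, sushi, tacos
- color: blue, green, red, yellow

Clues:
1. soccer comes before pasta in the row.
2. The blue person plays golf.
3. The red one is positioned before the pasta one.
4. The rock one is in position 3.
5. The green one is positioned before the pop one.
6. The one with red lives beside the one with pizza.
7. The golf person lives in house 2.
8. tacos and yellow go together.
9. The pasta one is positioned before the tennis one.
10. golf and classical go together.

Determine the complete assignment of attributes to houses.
Solution:

House | Sport | Music | Food | Color
------------------------------------
  1   | soccer | jazz | sushi | red
  2   | golf | classical | pizza | blue
  3   | swimming | rock | pasta | green
  4   | tennis | pop | tacos | yellow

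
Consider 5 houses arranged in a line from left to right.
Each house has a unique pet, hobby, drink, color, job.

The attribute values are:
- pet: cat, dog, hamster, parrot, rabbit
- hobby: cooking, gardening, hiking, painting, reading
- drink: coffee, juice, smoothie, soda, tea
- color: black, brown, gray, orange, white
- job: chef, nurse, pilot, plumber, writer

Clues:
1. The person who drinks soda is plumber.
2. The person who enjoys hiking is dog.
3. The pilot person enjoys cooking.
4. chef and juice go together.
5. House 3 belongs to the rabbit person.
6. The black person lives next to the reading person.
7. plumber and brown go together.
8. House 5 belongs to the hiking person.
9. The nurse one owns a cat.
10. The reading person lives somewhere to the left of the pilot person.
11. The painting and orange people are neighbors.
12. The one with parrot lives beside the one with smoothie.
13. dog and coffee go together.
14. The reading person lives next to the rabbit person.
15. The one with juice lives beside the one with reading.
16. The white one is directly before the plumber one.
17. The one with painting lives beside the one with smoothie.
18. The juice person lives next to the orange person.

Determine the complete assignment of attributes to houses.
Solution:

House | Pet | Hobby | Drink | Color | Job
-----------------------------------------
  1   | parrot | painting | juice | black | chef
  2   | cat | reading | smoothie | orange | nurse
  3   | rabbit | cooking | tea | white | pilot
  4   | hamster | gardening | soda | brown | plumber
  5   | dog | hiking | coffee | gray | writer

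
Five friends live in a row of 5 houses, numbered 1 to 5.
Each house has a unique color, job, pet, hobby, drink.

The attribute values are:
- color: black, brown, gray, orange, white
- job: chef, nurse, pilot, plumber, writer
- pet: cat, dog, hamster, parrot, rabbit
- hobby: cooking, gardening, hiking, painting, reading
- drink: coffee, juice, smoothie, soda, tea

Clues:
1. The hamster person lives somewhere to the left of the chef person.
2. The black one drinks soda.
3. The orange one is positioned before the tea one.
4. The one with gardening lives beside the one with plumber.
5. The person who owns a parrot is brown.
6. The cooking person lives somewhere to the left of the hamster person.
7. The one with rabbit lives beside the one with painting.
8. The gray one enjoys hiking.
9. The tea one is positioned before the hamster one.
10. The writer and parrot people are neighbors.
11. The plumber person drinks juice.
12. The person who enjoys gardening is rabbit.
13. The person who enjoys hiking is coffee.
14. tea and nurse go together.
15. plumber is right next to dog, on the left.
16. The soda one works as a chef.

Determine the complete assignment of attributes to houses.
Solution:

House | Color | Job | Pet | Hobby | Drink
-----------------------------------------
  1   | orange | writer | rabbit | gardening | smoothie
  2   | brown | plumber | parrot | painting | juice
  3   | white | nurse | dog | cooking | tea
  4   | gray | pilot | hamster | hiking | coffee
  5   | black | chef | cat | reading | soda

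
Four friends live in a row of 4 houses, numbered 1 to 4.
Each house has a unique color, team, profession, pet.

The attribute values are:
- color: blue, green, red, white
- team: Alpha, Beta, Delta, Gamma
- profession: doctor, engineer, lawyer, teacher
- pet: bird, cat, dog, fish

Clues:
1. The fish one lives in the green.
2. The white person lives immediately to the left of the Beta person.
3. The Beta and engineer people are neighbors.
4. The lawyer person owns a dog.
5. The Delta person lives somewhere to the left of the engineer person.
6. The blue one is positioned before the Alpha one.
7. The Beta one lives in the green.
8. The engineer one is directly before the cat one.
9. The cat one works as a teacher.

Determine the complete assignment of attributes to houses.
Solution:

House | Color | Team | Profession | Pet
---------------------------------------
  1   | white | Delta | lawyer | dog
  2   | green | Beta | doctor | fish
  3   | blue | Gamma | engineer | bird
  4   | red | Alpha | teacher | cat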